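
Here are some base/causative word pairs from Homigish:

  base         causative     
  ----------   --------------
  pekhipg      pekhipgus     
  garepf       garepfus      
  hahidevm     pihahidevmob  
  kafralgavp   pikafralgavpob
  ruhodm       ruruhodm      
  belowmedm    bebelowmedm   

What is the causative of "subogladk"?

hahidevm and ruhodm both end in -m yet inflect differently (pihahidevmob, ruruhodm), so the final letter is not what conditions the rule; the second-to-last letter is.
"subogladk" has second-to-last letter 'd'. The stems whose second-to-last letter is 'd' (ruhodm → ruruhodm, belowmedm → bebelowmedm) repeat the first consonant+vowel as a prefix.
So subogladk → susubogladk.

susubogladk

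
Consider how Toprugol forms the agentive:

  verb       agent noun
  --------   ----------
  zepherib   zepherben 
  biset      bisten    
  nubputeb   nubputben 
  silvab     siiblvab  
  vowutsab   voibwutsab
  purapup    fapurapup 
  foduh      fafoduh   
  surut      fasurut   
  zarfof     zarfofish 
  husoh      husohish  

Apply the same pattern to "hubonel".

hubonlen

zepherib and silvab both end in -b yet inflect differently (zepherben, siiblvab), so the final letter is not what conditions the rule; the last vowel is.
"hubonel" has last vowel 'e'. The stems whose last vowel is 'e' (biset → bisten, nubputeb → nubputben) delete the last vowel and add -en.
The other patterns: stems whose last vowel is 'a' insert -ib- after the first vowel; stems whose last vowel is 'u' add the prefix fa-; stems whose last vowel is 'o' add -ish.
So hubonel → hubonlen.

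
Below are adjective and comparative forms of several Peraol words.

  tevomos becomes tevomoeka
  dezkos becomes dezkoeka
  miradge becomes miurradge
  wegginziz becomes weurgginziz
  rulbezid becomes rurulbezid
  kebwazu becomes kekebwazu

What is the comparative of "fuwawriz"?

fuurwawriz

wegginziz and rulbezid both have last vowel 'i' yet inflect differently (weurgginziz, rurulbezid), so the last vowel is not what conditions the rule; the final letter is.
"fuwawriz" ends in -z. The one such stem in the data (wegginziz → weurgginziz) inserts -ur- after the first vowel (as does miradge), so the same rule applies.
So fuwawriz → fuurwawriz.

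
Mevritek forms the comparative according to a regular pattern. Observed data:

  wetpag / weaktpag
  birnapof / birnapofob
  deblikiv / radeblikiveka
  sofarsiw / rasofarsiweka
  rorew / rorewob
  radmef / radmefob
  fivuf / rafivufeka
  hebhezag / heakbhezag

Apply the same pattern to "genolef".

"genolef" has last vowel 'e'. The stems whose last vowel is 'e' (rorew → rorewob, radmef → radmefob) add -ob.
So genolef → genolefob.

genolefob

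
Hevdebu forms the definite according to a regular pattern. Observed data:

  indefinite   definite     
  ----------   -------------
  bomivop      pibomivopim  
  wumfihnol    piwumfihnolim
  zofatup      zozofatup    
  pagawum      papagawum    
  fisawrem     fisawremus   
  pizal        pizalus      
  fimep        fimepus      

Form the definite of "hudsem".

zofatup and bomivop both end in -p yet inflect differently (zozofatup, pibomivopim), so the final letter is not what conditions the rule; the last vowel is.
"hudsem" has last vowel 'e'. The stems whose last vowel is 'e' (fimep → fimepus, fisawrem → fisawremus) add -us.
The other patterns: stems whose last vowel is 'u' repeat the first consonant+vowel as a prefix; stems whose last vowel is 'o' add pi- … -im around the stem.
So hudsem → hudsemus.

hudsemus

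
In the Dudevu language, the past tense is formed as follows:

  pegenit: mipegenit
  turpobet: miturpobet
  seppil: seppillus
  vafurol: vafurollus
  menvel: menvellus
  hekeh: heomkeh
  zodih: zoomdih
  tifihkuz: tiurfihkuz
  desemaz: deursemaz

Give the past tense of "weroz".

weurroz

"weroz" ends in -z. The stems ending in -z (tifihkuz → tiurfihkuz, desemaz → deursemaz) insert -ur- after the first vowel.
So weroz → weurroz.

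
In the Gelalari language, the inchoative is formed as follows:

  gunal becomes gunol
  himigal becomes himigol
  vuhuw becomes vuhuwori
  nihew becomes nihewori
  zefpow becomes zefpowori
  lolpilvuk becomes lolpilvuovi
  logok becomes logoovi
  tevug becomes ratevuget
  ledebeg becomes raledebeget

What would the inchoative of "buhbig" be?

"buhbig" ends in -g. The stems ending in -g (tevug → ratevuget, ledebeg → raledebeget) add ra- … -et around the stem.
So buhbig → rabuhbiget.

rabuhbiget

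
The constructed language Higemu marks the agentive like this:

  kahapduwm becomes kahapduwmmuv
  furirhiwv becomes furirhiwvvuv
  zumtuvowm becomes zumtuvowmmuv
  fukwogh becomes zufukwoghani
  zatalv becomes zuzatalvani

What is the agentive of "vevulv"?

"vevulv" has second-to-last letter 'l'. The one such stem in the data (zatalv → zuzatalvani) adds zu- … -ani around the stem, so the same rule applies.
The other pattern: stems whose second-to-last letter is 'w' double the final consonant and add -uv.
So vevulv → zuvevulvani.

zuvevulvani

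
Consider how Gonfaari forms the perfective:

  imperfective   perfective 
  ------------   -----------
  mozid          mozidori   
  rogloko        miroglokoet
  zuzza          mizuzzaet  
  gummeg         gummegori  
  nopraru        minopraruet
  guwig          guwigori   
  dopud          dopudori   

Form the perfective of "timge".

nopraru and dopud both have last vowel 'u' yet inflect differently (minopraruet, dopudori), so the last vowel is not what conditions the rule; whether the stem ends in a vowel or a consonant is.
"timge" ends in a vowel. The stems ending in a vowel (nopraru → minopraruet, rogloko → miroglokoet, zuzza → mizuzzaet) add mi- … -et around the stem.
So timge → mitimgeet.

mitimgeet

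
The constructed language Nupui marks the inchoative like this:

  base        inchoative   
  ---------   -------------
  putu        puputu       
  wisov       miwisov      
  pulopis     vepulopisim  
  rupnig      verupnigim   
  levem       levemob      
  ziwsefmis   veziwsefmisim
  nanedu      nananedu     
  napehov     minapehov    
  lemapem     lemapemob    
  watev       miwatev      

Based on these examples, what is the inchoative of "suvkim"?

suvkimob

levem and watev both have last vowel 'e' yet inflect differently (levemob, miwatev), so the last vowel is not what conditions the rule; the final letter is.
"suvkim" ends in -m. The stems ending in -m (levem → levemob, lemapem → lemapemob) add -ob.
The other patterns: stems ending in -u repeat the first consonant+vowel as a prefix; stems ending in -v add the prefix mi-; stems ending in -g or -s add ve- … -im around the stem.
So suvkim → suvkimob.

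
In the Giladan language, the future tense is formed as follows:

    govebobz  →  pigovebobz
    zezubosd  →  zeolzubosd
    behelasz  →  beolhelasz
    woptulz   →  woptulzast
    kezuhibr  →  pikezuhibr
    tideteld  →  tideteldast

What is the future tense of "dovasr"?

govebobz and woptulz both end in -z yet inflect differently (pigovebobz, woptulzast), so the final letter is not what conditions the rule; the second-to-last letter is.
"dovasr" has second-to-last letter 's'. The stems whose second-to-last letter is 's' (zezubosd → zeolzubosd, behelasz → beolhelasz) insert -ol- after the first vowel.
The other patterns: stems whose second-to-last letter is 'b' add the prefix pi-; stems whose second-to-last letter is 'l' add -ast.
So dovasr → doolvasr.

doolvasr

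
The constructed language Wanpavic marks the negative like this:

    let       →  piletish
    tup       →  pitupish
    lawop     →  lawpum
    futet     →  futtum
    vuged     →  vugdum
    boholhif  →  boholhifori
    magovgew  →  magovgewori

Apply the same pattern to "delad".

deldum

tup and lawop both end in -p yet inflect differently (pitupish, lawpum), so the final letter is not what conditions the rule; the number of vowels is.
"delad" has 2 vowels. The stems with 2 vowels (lawop → lawpum, futet → futtum, vuged → vugdum) delete the last vowel and add -um.
So delad → deldum.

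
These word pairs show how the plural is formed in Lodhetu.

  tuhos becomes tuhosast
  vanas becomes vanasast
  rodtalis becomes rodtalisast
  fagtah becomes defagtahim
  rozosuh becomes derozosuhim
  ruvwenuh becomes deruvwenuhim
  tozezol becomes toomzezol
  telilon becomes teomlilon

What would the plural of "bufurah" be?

vanas and fagtah both have last vowel 'a' yet inflect differently (vanasast, defagtahim), so the last vowel is not what conditions the rule; the final letter is.
"bufurah" ends in -h. The stems ending in -h (fagtah → defagtahim, rozosuh → derozosuhim, ruvwenuh → deruvwenuhim) add de- … -im around the stem.
So bufurah → debufurahim.

debufurahim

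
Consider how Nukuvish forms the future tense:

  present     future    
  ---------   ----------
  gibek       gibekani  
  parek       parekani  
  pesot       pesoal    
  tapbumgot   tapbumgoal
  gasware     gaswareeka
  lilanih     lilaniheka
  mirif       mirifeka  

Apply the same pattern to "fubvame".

fubvameeka

gibek and gasware both have last vowel 'e' yet inflect differently (gibekani, gaswareeka), so the last vowel is not what conditions the rule; the final letter is.
"fubvame" ends in -e. The one such stem in the data (gasware → gaswareeka) adds -eka, so the same rule applies.
The other patterns: stems ending in -k add -ani; stems ending in -t drop the final letter and add -al.
So fubvame → fubvameeka.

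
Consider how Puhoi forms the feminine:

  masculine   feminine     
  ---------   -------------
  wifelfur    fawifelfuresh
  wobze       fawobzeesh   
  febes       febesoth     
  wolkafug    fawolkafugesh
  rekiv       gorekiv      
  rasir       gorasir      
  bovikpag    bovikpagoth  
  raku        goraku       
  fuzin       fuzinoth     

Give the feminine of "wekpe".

fawekpeesh

wolkafug and bovikpag both end in -g yet inflect differently (fawolkafugesh, bovikpagoth), so the final letter is not what conditions the rule; the first letter is.
"wekpe" begins with w-. The stems beginning with w- (wifelfur → fawifelfuresh, wobze → fawobzeesh, wolkafug → fawolkafugesh) add fa- … -esh around the stem.
The other patterns: stems beginning with b- or f- add -oth; stems beginning with r- add the prefix go-.
So wekpe → fawekpeesh.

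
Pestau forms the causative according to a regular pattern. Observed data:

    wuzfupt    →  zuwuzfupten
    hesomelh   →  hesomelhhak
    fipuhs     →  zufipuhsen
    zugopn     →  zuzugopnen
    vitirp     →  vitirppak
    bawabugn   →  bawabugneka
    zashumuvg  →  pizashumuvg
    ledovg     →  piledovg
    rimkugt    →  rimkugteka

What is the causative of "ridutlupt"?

wuzfupt and rimkugt both end in -t yet inflect differently (zuwuzfupten, rimkugteka), so the final letter is not what conditions the rule; the second-to-last letter is.
"ridutlupt" has second-to-last letter 'p'. The stems whose second-to-last letter is 'p' (zugopn → zuzugopnen, wuzfupt → zuwuzfupten) add zu- … -en around the stem.
So ridutlupt → zuridutlupten.

zuridutlupten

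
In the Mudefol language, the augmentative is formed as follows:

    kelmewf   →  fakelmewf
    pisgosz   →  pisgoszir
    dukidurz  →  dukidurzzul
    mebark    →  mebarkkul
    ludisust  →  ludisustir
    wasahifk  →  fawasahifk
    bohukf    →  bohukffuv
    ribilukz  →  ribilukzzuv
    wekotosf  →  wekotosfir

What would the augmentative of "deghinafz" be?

"deghinafz" has second-to-last letter 'f'. The one such stem in the data (wasahifk → fawasahifk) adds the prefix fa-, so the same rule applies.
So deghinafz → fadeghinafz.

fadeghinafz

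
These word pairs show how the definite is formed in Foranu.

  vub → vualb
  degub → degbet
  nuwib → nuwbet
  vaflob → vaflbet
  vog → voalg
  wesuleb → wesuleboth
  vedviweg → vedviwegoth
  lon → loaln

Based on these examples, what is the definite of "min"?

vub and nuwib both end in -b yet inflect differently (vualb, nuwbet), so the final letter is not what conditions the rule; the number of vowels is.
"min" has 1 vowel. The stems with 1 vowel (lon → loaln, vog → voalg, vub → vualb) insert -al- after the first vowel.
The other patterns: stems with 2 vowels delete the last vowel and add -et; stems with 3 vowels add -oth.
So min → mialn.

mialn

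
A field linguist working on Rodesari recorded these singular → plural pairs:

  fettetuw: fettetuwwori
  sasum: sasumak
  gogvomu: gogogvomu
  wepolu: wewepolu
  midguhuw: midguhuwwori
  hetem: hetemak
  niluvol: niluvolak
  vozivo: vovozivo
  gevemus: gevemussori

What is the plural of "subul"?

subulak

wepolu and midguhuw both have last vowel 'u' yet inflect differently (wewepolu, midguhuwwori), so the last vowel is not what conditions the rule; the final letter is.
"subul" ends in -l. The one such stem in the data (niluvol → niluvolak) adds -ak, so the same rule applies.
The other patterns: stems ending in -o or -u repeat the first consonant+vowel as a prefix; stems ending in -s or -w double the final consonant and add -ori.
So subul → subulak.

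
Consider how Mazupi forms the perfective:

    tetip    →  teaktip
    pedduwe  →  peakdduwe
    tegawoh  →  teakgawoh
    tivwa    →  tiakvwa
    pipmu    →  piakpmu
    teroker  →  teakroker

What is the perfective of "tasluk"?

Every pair shown (tetip → teaktip, pedduwe → peakdduwe, tegawoh → teakgawoh, …) follows the same rule: insert -ak- after the first vowel.
So tasluk → taaksluk.

taaksluk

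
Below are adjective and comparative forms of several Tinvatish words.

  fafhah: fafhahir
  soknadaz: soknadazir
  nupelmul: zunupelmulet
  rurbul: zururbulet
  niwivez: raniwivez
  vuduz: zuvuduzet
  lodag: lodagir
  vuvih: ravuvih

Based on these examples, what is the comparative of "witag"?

witagir

"witag" has last vowel 'a'. The stems whose last vowel is 'a' (soknadaz → soknadazir, fafhah → fafhahir, lodag → lodagir) add -ir.
The other patterns: stems whose last vowel is 'u' add zu- … -et around the stem; stems whose last vowel is 'e' or 'i' add the prefix ra-.
So witag → witagir.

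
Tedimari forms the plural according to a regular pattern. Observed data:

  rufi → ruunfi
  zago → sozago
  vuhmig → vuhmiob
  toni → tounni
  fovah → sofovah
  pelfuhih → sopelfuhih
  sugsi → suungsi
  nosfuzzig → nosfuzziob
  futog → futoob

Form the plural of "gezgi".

geunzgi

nosfuzzig and rufi both have last vowel 'i' yet inflect differently (nosfuzziob, ruunfi), so the last vowel is not what conditions the rule; the final letter is.
"gezgi" ends in -i. The stems ending in -i (rufi → ruunfi, toni → tounni, sugsi → suungsi) insert -un- after the first vowel.
The other patterns: stems ending in -g drop the final letter and add -ob; stems ending in -h or -o add the prefix so-.
So gezgi → geunzgi.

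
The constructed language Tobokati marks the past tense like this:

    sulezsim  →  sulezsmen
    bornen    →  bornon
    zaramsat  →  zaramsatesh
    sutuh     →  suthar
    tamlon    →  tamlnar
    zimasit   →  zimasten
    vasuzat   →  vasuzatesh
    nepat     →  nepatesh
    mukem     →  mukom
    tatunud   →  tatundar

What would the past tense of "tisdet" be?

sulezsim and mukem both end in -m yet inflect differently (sulezsmen, mukom), so the final letter is not what conditions the rule; the last vowel is.
"tisdet" has last vowel 'e'. The stems whose last vowel is 'e' (bornen → bornon, mukem → mukom) change the last vowel to 'o'.
So tisdet → tisdot.

tisdot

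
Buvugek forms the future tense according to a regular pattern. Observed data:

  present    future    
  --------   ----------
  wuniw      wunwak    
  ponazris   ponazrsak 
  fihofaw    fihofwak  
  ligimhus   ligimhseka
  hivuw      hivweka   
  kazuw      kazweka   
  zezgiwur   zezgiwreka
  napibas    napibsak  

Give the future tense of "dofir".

ligimhus and napibas both end in -s yet inflect differently (ligimhseka, napibsak), so the final letter is not what conditions the rule; the last vowel is.
"dofir" has last vowel 'i'. The stems whose last vowel is 'i' (wuniw → wunwak, ponazris → ponazrsak) delete the last vowel and add -ak.
The other pattern: stems whose last vowel is 'u' delete the last vowel and add -eka.
So dofir → dofrak.

dofrak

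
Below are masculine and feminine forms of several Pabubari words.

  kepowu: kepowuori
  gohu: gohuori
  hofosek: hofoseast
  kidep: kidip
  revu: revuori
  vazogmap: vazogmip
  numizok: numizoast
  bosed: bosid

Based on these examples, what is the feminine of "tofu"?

tofuori

hofosek and bosed both have last vowel 'e' yet inflect differently (hofoseast, bosid), so the last vowel is not what conditions the rule; the final letter is.
"tofu" ends in -u. The stems ending in -u (revu → revuori, gohu → gohuori, kepowu → kepowuori) add -ori.
The other patterns: stems ending in -k drop the final letter and add -ast; stems ending in -d or -p change the last vowel to 'i'.
So tofu → tofuori.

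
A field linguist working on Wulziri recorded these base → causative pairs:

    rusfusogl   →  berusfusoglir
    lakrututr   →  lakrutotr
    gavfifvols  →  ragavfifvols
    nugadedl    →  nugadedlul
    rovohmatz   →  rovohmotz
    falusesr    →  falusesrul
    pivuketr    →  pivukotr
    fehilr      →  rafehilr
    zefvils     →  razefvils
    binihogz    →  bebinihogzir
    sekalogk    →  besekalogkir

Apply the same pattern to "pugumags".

pivuketr and fehilr both end in -r yet inflect differently (pivukotr, rafehilr), so the final letter is not what conditions the rule; the second-to-last letter is.
"pugumags" has second-to-last letter 'g'. The stems whose second-to-last letter is 'g' (rusfusogl → berusfusoglir, sekalogk → besekalogkir, binihogz → bebinihogzir) add be- … -ir around the stem.
The other patterns: stems whose second-to-last letter is 't' change the last vowel to 'o'; stems whose second-to-last letter is 'l' add the prefix ra-; stems whose second-to-last letter is 'd' or 's' add -ul.
So pugumags → bepugumagsir.

bepugumagsir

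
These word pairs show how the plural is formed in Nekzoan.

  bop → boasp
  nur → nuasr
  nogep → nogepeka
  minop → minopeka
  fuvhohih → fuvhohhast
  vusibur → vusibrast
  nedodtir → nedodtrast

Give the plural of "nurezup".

nurezpast

bop and nogep both end in -p yet inflect differently (boasp, nogepeka), so the final letter is not what conditions the rule; the number of vowels is.
"nurezup" has 3 vowels. The stems with 3 vowels (fuvhohih → fuvhohhast, vusibur → vusibrast, nedodtir → nedodtrast) delete the last vowel and add -ast.
The other patterns: stems with 1 vowel insert -as- after the first vowel; stems with 2 vowels add -eka.
So nurezup → nurezpast.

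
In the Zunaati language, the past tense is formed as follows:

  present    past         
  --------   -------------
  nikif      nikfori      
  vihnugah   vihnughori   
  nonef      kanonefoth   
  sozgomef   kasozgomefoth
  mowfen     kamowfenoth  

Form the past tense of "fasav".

fasvori

"fasav" has last vowel 'a'. The one such stem in the data (vihnugah → vihnughori) deletes the last vowel and adds -ori (as does nikif), so the same rule applies.
So fasav → fasvori.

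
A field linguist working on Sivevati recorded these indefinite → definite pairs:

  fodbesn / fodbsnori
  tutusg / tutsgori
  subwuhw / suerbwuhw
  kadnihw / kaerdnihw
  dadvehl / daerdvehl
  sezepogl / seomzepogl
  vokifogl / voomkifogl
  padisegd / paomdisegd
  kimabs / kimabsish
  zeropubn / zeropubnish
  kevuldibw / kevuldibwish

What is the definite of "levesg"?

levsgori

dadvehl and sezepogl both end in -l yet inflect differently (daerdvehl, seomzepogl), so the final letter is not what conditions the rule; the second-to-last letter is.
"levesg" has second-to-last letter 's'. The stems whose second-to-last letter is 's' (fodbesn → fodbsnori, tutusg → tutsgori) delete the last vowel and add -ori.
So levesg → levsgori.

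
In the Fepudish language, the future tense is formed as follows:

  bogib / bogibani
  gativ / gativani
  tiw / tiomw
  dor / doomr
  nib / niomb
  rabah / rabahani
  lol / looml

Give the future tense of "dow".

doomw

"dow" has 1 vowel. The stems with 1 vowel (dor → doomr, nib → niomb, tiw → tiomw) insert -om- after the first vowel.
So dow → doomw.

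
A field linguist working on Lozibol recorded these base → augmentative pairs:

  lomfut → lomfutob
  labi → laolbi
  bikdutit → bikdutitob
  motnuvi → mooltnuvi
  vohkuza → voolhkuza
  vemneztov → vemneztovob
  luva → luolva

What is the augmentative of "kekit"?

kekitob

bikdutit and labi both have last vowel 'i' yet inflect differently (bikdutitob, laolbi), so the last vowel is not what conditions the rule; whether the stem ends in a vowel or a consonant is.
"kekit" ends in a consonant. The stems ending in a consonant (bikdutit → bikdutitob, lomfut → lomfutob, vemneztov → vemneztovob) add -ob.
The other pattern: stems ending in a vowel insert -ol- after the first vowel.
So kekit → kekitob.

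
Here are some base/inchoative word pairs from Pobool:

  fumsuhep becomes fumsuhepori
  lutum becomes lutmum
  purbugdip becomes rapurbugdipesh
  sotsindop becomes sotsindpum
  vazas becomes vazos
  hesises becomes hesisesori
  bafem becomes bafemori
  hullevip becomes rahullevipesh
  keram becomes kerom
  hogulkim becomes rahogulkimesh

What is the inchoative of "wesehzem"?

wesehzemori

keram and hogulkim both end in -m yet inflect differently (kerom, rahogulkimesh), so the final letter is not what conditions the rule; the last vowel is.
"wesehzem" has last vowel 'e'. The stems whose last vowel is 'e' (hesises → hesisesori, fumsuhep → fumsuhepori, bafem → bafemori) add -ori.
The other patterns: stems whose last vowel is 'a' change the last vowel to 'o'; stems whose last vowel is 'i' add ra- … -esh around the stem; stems whose last vowel is 'o' or 'u' delete the last vowel and add -um.
So wesehzem → wesehzemori.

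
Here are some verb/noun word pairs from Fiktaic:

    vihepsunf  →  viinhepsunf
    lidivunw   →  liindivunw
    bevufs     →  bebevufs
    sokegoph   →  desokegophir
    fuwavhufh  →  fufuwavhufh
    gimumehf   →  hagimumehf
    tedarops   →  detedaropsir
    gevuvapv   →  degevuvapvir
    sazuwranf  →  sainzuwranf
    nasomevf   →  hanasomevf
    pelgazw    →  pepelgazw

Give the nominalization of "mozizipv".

demozizipvir

"mozizipv" has second-to-last letter 'p'. The stems whose second-to-last letter is 'p' (sokegoph → desokegophir, tedarops → detedaropsir, gevuvapv → degevuvapvir) add de- … -ir around the stem.
The other patterns: stems whose second-to-last letter is 'f' or 'z' repeat the first consonant+vowel as a prefix; stems whose second-to-last letter is 'n' insert -in- after the first vowel; stems whose second-to-last letter is 'h' or 'v' add the prefix ha-.
So mozizipv → demozizipvir.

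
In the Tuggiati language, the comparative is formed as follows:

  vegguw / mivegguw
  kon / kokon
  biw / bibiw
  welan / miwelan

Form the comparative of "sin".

biw and vegguw both end in -w yet inflect differently (bibiw, mivegguw), so the final letter is not what conditions the rule; the number of vowels is.
"sin" has 1 vowel. The stems with 1 vowel (kon → kokon, biw → bibiw) repeat the first consonant+vowel as a prefix.
The other pattern: stems with 2 vowels add the prefix mi-.
So sin → sisin.

sisin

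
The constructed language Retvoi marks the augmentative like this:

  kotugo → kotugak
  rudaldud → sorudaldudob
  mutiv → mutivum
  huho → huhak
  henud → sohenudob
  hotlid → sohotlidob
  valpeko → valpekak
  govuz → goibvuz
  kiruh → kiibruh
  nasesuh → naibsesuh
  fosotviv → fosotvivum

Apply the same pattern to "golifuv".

golifuvum

hotlid and fosotviv both have last vowel 'i' yet inflect differently (sohotlidob, fosotvivum), so the last vowel is not what conditions the rule; the final letter is.
"golifuv" ends in -v. The stems ending in -v (fosotviv → fosotvivum, mutiv → mutivum) add -um.
So golifuv → golifuvum.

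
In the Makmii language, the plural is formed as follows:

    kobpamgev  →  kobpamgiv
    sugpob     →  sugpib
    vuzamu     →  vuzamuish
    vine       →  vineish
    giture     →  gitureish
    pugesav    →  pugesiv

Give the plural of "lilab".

lilib

kobpamgev and giture both have last vowel 'e' yet inflect differently (kobpamgiv, gitureish), so the last vowel is not what conditions the rule; whether the stem ends in a vowel or a consonant is.
"lilab" ends in a consonant. The stems ending in a consonant (sugpob → sugpib, pugesav → pugesiv, kobpamgev → kobpamgiv) change the last vowel to 'i'.
So lilab → lilib.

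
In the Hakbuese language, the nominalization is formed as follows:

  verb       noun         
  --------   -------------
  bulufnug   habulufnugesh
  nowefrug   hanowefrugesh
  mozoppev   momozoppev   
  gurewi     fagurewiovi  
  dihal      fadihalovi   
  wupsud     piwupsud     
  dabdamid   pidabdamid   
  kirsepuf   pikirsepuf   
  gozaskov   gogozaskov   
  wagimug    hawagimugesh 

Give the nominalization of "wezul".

fawezulovi

wupsud and nowefrug both have last vowel 'u' yet inflect differently (piwupsud, hanowefrugesh), so the last vowel is not what conditions the rule; the final letter is.
"wezul" ends in -l. The one such stem in the data (dihal → fadihalovi) adds fa- … -ovi around the stem, so the same rule applies.
The other patterns: stems ending in -d or -f add the prefix pi-; stems ending in -g add ha- … -esh around the stem; stems ending in -v repeat the first consonant+vowel as a prefix.
So wezul → fawezulovi.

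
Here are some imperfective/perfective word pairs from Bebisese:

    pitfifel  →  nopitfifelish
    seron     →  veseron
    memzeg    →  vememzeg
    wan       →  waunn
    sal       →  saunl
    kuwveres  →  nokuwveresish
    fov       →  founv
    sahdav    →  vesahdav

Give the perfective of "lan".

fov and sahdav both end in -v yet inflect differently (founv, vesahdav), so the final letter is not what conditions the rule; the number of vowels is.
"lan" has 1 vowel. The stems with 1 vowel (sal → saunl, fov → founv, wan → waunn) insert -un- after the first vowel.
So lan → launn.

launn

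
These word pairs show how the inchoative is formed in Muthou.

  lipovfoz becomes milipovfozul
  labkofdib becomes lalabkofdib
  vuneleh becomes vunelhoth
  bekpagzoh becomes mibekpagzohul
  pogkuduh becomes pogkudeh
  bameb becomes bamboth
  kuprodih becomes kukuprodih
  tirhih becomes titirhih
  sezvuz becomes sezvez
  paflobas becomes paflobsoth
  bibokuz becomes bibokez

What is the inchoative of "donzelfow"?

bekpagzoh and tirhih both end in -h yet inflect differently (mibekpagzohul, titirhih), so the final letter is not what conditions the rule; the last vowel is.
"donzelfow" has last vowel 'o'. The stems whose last vowel is 'o' (bekpagzoh → mibekpagzohul, lipovfoz → milipovfozul) add mi- … -ul around the stem.
The other patterns: stems whose last vowel is 'i' repeat the first consonant+vowel as a prefix; stems whose last vowel is 'u' change the last vowel to 'e'; stems whose last vowel is 'a' or 'e' delete the last vowel and add -oth.
So donzelfow → midonzelfowul.

midonzelfowul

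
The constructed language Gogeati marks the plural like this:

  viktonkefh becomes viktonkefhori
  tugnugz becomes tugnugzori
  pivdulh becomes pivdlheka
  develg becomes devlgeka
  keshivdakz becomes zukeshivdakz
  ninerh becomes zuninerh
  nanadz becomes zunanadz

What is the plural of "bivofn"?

viktonkefh and pivdulh both end in -h yet inflect differently (viktonkefhori, pivdlheka), so the final letter is not what conditions the rule; the second-to-last letter is.
"bivofn" has second-to-last letter 'f'. The one such stem in the data (viktonkefh → viktonkefhori) adds -ori, so the same rule applies.
So bivofn → bivofnori.

bivofnori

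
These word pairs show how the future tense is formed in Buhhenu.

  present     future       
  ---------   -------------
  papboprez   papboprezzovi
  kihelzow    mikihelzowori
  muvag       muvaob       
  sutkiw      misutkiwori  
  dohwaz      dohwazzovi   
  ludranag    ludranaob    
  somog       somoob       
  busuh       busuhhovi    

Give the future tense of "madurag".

maduraob

somog and kihelzow both have last vowel 'o' yet inflect differently (somoob, mikihelzowori), so the last vowel is not what conditions the rule; the final letter is.
"madurag" ends in -g. The stems ending in -g (muvag → muvaob, somog → somoob, ludranag → ludranaob) drop the final letter and add -ob.
The other patterns: stems ending in -w add mi- … -ori around the stem; stems ending in -h or -z double the final consonant and add -ovi.
So madurag → maduraob.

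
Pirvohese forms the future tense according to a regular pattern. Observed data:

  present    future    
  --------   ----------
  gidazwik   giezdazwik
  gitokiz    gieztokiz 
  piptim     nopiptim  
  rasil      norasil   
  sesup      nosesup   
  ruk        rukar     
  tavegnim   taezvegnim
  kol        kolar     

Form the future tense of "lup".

lupar

kol and rasil both end in -l yet inflect differently (kolar, norasil), so the final letter is not what conditions the rule; the number of vowels is.
"lup" has 1 vowel. The stems with 1 vowel (ruk → rukar, kol → kolar) add -ar.
The other patterns: stems with 2 vowels add the prefix no-; stems with 3 vowels insert -ez- after the first vowel.
So lup → lupar.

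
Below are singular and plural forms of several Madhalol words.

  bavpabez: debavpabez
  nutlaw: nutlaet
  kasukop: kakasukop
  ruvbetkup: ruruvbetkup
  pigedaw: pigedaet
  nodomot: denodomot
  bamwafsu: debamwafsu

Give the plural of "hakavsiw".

"hakavsiw" ends in -w. The stems ending in -w (pigedaw → pigedaet, nutlaw → nutlaet) drop the final letter and add -et.
The other patterns: stems ending in -p repeat the first consonant+vowel as a prefix; stems ending in -t, -u or -z add the prefix de-.
So hakavsiw → hakavsiet.

hakavsiet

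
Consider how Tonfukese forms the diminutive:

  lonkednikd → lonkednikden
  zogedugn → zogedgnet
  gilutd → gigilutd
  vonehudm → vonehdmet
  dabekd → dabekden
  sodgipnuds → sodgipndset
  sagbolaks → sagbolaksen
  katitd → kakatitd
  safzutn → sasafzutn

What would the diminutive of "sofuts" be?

lonkednikd and katitd both end in -d yet inflect differently (lonkednikden, kakatitd), so the final letter is not what conditions the rule; the second-to-last letter is.
"sofuts" has second-to-last letter 't'. The stems whose second-to-last letter is 't' (katitd → kakatitd, gilutd → gigilutd, safzutn → sasafzutn) repeat the first consonant+vowel as a prefix.
So sofuts → sosofuts.

sosofuts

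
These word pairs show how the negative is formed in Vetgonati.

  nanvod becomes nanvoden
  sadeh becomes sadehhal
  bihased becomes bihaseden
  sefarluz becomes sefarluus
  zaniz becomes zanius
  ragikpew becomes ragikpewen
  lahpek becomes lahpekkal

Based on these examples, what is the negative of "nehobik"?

"nehobik" ends in -k. The one such stem in the data (lahpek → lahpekkal) doubles the final consonant and adds -al (as does sadeh), so the same rule applies.
So nehobik → nehobikkal.

nehobikkal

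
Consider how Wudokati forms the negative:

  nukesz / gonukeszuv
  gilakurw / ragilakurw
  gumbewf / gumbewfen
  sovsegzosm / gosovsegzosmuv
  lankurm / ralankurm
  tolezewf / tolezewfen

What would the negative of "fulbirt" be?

rafulbirt

sovsegzosm and lankurm both end in -m yet inflect differently (gosovsegzosmuv, ralankurm), so the final letter is not what conditions the rule; the second-to-last letter is.
"fulbirt" has second-to-last letter 'r'. The stems whose second-to-last letter is 'r' (lankurm → ralankurm, gilakurw → ragilakurw) add the prefix ra-.
So fulbirt → rafulbirt.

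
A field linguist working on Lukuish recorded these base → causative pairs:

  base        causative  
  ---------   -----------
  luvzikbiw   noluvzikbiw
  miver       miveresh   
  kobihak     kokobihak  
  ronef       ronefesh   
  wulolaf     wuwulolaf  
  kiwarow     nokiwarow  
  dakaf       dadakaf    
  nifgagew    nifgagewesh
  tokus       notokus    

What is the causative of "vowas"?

wulolaf and ronef both end in -f yet inflect differently (wuwulolaf, ronefesh), so the final letter is not what conditions the rule; the last vowel is.
"vowas" has last vowel 'a'. The stems whose last vowel is 'a' (wulolaf → wuwulolaf, dakaf → dadakaf, kobihak → kokobihak) repeat the first consonant+vowel as a prefix.
So vowas → vovowas.

vovowas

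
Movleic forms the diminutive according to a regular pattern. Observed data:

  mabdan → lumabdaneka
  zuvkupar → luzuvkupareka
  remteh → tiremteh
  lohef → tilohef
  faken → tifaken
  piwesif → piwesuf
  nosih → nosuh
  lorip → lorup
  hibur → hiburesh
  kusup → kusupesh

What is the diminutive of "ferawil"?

ferawul

"ferawil" has last vowel 'i'. The stems whose last vowel is 'i' (piwesif → piwesuf, nosih → nosuh, lorip → lorup) change the last vowel to 'u'.
The other patterns: stems whose last vowel is 'a' add lu- … -eka around the stem; stems whose last vowel is 'e' add the prefix ti-; stems whose last vowel is 'u' add -esh.
So ferawil → ferawul.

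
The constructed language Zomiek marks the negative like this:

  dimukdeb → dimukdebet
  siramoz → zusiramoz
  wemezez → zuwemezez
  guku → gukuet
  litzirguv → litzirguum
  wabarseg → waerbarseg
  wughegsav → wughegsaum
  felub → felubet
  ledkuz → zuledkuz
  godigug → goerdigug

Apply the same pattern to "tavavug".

ledkuz and godigug both have last vowel 'u' yet inflect differently (zuledkuz, goerdigug), so the last vowel is not what conditions the rule; the final letter is.
"tavavug" ends in -g. The stems ending in -g (godigug → goerdigug, wabarseg → waerbarseg) insert -er- after the first vowel.
So tavavug → taervavug.

taervavug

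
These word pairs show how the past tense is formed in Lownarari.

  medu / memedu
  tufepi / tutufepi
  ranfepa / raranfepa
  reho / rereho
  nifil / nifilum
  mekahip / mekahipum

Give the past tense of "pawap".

pawapum

tufepi and nifil both have last vowel 'i' yet inflect differently (tutufepi, nifilum), so the last vowel is not what conditions the rule; whether the stem ends in a vowel or a consonant is.
"pawap" ends in a consonant. The stems ending in a consonant (nifil → nifilum, mekahip → mekahipum) add -um.
So pawap → pawapum.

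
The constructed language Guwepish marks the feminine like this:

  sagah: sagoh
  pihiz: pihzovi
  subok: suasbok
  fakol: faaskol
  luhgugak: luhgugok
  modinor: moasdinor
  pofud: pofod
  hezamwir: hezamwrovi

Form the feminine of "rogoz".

subok and luhgugak both end in -k yet inflect differently (suasbok, luhgugok), so the final letter is not what conditions the rule; the last vowel is.
"rogoz" has last vowel 'o'. The stems whose last vowel is 'o' (subok → suasbok, modinor → moasdinor, fakol → faaskol) insert -as- after the first vowel.
The other patterns: stems whose last vowel is 'a' or 'u' change the last vowel to 'o'; stems whose last vowel is 'i' delete the last vowel and add -ovi.
So rogoz → roasgoz.

roasgoz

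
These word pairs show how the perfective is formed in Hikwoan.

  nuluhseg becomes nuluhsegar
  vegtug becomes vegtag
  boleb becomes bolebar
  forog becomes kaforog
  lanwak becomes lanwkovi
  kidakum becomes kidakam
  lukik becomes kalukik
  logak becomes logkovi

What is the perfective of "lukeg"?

lukegar

vegtug and nuluhseg both end in -g yet inflect differently (vegtag, nuluhsegar), so the final letter is not what conditions the rule; the last vowel is.
"lukeg" has last vowel 'e'. The stems whose last vowel is 'e' (boleb → bolebar, nuluhseg → nuluhsegar) add -ar.
The other patterns: stems whose last vowel is 'a' delete the last vowel and add -ovi; stems whose last vowel is 'u' change the last vowel to 'a'; stems whose last vowel is 'i' or 'o' add the prefix ka-.
So lukeg → lukegar.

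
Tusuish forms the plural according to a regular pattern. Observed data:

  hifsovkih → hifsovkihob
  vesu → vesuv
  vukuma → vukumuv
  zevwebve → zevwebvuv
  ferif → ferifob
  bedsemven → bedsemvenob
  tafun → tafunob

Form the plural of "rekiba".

rekibuv

"rekiba" ends in a vowel. The stems ending in a vowel (zevwebve → zevwebvuv, vesu → vesuv, vukuma → vukumuv) drop the final letter and add -uv.
So rekiba → rekibuv.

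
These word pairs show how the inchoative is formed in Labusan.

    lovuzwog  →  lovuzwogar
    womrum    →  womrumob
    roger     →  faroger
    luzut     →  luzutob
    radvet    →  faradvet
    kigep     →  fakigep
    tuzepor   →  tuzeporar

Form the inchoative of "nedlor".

roger and tuzepor both end in -r yet inflect differently (faroger, tuzeporar), so the final letter is not what conditions the rule; the last vowel is.
"nedlor" has last vowel 'o'. The stems whose last vowel is 'o' (tuzepor → tuzeporar, lovuzwog → lovuzwogar) add -ar.
So nedlor → nedlorar.

nedlorar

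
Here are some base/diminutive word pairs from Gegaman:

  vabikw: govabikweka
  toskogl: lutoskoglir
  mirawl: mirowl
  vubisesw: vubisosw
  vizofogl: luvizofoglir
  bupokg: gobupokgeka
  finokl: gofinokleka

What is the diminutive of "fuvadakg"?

gofuvadakgeka

vizofogl and finokl both end in -l yet inflect differently (luvizofoglir, gofinokleka), so the final letter is not what conditions the rule; the second-to-last letter is.
"fuvadakg" has second-to-last letter 'k'. The stems whose second-to-last letter is 'k' (bupokg → gobupokgeka, finokl → gofinokleka, vabikw → govabikweka) add go- … -eka around the stem.
The other patterns: stems whose second-to-last letter is 'g' add lu- … -ir around the stem; stems whose second-to-last letter is 's' or 'w' change the last vowel to 'o'.
So fuvadakg → gofuvadakgeka.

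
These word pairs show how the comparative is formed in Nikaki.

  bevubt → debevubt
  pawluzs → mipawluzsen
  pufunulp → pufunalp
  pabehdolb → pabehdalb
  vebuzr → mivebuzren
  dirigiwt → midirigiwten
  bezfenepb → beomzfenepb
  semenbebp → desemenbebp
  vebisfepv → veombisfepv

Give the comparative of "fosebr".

defosebr

pabehdolb and bezfenepb both end in -b yet inflect differently (pabehdalb, beomzfenepb), so the final letter is not what conditions the rule; the second-to-last letter is.
"fosebr" has second-to-last letter 'b'. The stems whose second-to-last letter is 'b' (bevubt → debevubt, semenbebp → desemenbebp) add the prefix de-.
So fosebr → defosebr.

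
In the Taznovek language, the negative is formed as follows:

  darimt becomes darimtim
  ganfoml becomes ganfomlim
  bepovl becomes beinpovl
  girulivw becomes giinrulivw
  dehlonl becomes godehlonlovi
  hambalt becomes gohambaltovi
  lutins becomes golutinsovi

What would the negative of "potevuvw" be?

pointevuvw

ganfoml and bepovl both end in -l yet inflect differently (ganfomlim, beinpovl), so the final letter is not what conditions the rule; the second-to-last letter is.
"potevuvw" has second-to-last letter 'v'. The stems whose second-to-last letter is 'v' (bepovl → beinpovl, girulivw → giinrulivw) insert -in- after the first vowel.
The other patterns: stems whose second-to-last letter is 'm' add -im; stems whose second-to-last letter is 'l' or 'n' add go- … -ovi around the stem.
So potevuvw → pointevuvw.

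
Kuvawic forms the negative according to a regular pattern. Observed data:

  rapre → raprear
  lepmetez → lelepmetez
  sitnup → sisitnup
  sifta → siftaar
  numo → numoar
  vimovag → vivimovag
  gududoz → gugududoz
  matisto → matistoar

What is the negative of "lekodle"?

lekodlear

vimovag and sifta both have last vowel 'a' yet inflect differently (vivimovag, siftaar), so the last vowel is not what conditions the rule; whether the stem ends in a vowel or a consonant is.
"lekodle" ends in a vowel. The stems ending in a vowel (sifta → siftaar, rapre → raprear, matisto → matistoar) add -ar.
So lekodle → lekodlear.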